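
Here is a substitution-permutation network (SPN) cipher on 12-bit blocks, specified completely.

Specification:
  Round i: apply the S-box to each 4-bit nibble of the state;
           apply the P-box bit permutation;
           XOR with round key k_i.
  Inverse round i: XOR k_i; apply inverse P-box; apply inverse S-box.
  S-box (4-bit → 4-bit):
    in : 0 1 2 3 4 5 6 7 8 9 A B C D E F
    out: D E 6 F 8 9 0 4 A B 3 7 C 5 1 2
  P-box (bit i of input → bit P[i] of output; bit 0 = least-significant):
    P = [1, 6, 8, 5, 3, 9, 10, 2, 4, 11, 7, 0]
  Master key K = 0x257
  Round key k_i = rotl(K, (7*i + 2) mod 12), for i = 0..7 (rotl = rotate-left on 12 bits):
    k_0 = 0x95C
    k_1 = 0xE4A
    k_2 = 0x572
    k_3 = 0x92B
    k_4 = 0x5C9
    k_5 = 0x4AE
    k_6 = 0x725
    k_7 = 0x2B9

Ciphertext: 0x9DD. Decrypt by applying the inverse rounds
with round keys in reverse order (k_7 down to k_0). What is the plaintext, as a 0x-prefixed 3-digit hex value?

0x0A9

s_0 = ciphertext = 0x9DD
s_1 = InvRound(s_0, k_7) = 0xF81
s_2 = InvRound(s_1, k_6) = 0x244
s_3 = InvRound(s_2, k_5) = 0x7B9
s_4 = InvRound(s_3, k_4) = 0xEF8
s_5 = InvRound(s_4, k_3) = 0x02B
s_6 = InvRound(s_5, k_2) = 0x5D2
s_7 = InvRound(s_6, k_1) = 0xBA7
s_8 = InvRound(s_7, k_0) = 0x0A9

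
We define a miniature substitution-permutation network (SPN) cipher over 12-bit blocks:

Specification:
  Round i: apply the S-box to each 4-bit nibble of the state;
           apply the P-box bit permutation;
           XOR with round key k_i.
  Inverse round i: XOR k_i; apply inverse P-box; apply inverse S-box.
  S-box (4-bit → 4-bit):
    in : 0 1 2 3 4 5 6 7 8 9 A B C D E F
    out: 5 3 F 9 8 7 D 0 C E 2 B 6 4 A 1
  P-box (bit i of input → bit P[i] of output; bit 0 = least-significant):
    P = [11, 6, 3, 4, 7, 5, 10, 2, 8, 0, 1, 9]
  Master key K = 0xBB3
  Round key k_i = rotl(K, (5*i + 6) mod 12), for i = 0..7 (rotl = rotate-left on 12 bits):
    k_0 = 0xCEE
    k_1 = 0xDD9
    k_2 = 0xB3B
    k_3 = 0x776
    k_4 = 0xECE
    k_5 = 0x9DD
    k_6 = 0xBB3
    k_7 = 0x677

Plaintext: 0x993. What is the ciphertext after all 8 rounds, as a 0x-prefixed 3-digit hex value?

0x908

s_0 = plaintext = 0x993
s_1 = Round(s_0, k_0) = 0x2D9
s_2 = Round(s_1, k_1) = 0xA82
s_3 = Round(s_2, k_2) = 0x766
s_4 = Round(s_3, k_3) = 0xBEA
s_5 = Round(s_4, k_4) = 0xDAB
s_6 = Round(s_5, k_5) = 0x1AF
s_7 = Round(s_6, k_6) = 0x292
s_8 = Round(s_7, k_7) = 0x908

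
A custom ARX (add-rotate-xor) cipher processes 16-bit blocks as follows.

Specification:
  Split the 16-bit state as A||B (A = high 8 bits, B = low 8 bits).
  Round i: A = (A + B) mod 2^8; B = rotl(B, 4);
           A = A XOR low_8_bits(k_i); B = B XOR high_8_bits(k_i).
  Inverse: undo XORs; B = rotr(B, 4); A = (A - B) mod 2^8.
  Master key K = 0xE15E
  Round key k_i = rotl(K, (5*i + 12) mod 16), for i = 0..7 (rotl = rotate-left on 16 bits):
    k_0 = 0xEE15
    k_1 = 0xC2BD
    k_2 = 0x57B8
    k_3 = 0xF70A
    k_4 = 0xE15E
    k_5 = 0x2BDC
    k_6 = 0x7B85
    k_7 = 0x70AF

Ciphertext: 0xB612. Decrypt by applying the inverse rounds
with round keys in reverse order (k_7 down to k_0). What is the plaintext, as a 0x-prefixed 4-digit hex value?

0x2F4E

s_0 = ciphertext = 0xB612
s_1 = InvRound(s_0, k_7) = 0xF326
s_2 = InvRound(s_1, k_6) = 0xA1D5
s_3 = InvRound(s_2, k_5) = 0x8EEF
s_4 = InvRound(s_3, k_4) = 0xF0E0
s_5 = InvRound(s_4, k_3) = 0x8971
s_6 = InvRound(s_5, k_2) = 0xCF62
s_7 = InvRound(s_6, k_1) = 0x680A
s_8 = InvRound(s_7, k_0) = 0x2F4E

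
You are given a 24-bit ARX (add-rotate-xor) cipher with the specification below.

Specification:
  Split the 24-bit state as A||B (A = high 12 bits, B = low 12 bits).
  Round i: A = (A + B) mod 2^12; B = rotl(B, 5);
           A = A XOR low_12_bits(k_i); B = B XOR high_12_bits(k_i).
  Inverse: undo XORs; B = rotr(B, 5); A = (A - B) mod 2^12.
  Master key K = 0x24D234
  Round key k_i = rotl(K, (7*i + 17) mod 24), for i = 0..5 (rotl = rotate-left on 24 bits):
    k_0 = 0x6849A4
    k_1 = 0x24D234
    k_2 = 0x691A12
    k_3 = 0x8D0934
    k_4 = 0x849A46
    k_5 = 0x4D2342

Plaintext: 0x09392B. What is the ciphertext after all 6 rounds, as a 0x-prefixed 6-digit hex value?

s_0 = plaintext = 0x09392B
s_1 = Round(s_0, k_0) = 0x01A3F6
s_2 = Round(s_1, k_1) = 0x624C8A
s_3 = Round(s_2, k_2) = 0x8BC7C8
s_4 = Round(s_3, k_3) = 0x9B01DF
s_5 = Round(s_4, k_4) = 0x1C93AA
s_6 = Round(s_5, k_5) = 0x631195

0x631195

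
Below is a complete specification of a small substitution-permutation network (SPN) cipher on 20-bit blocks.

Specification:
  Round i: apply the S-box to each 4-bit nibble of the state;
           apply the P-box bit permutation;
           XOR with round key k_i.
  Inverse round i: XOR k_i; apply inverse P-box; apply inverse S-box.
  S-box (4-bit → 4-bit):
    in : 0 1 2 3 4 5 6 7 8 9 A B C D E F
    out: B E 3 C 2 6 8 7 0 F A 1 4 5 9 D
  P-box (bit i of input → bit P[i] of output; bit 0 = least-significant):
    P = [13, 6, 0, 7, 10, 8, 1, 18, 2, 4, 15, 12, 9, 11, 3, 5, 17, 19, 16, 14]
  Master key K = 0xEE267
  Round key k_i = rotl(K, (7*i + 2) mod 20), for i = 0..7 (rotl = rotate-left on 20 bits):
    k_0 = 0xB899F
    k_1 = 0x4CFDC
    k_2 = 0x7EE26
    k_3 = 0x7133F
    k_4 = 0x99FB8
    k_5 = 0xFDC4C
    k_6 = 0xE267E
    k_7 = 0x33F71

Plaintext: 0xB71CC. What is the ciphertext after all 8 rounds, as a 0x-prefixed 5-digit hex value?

s_0 = plaintext = 0xB71CC
s_1 = Round(s_0, k_0) = 0x91384
s_2 = Round(s_1, k_1) = 0xF17B4
s_3 = Round(s_2, k_2) = 0x4225A
s_4 = Round(s_3, k_3) = 0xF18E9
s_5 = Round(s_4, k_4) = 0xEF351
s_6 = Round(s_5, k_5) = 0xD0FA7
s_7 = Round(s_6, k_6) = 0x99D1B
s_8 = Round(s_7, k_7) = 0xCD45F

0xCD45F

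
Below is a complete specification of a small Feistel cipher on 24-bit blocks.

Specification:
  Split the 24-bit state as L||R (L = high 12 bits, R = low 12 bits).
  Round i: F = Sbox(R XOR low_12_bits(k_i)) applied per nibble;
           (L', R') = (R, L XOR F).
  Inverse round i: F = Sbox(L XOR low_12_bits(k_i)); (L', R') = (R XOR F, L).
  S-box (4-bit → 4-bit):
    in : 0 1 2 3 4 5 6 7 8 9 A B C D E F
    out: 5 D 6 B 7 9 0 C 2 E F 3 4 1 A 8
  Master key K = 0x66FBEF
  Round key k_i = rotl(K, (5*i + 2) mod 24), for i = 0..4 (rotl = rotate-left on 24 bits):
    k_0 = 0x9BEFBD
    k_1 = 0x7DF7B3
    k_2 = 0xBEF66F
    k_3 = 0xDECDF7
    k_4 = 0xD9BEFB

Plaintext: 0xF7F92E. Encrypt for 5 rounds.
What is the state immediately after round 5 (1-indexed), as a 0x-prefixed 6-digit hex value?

s_0 = plaintext = 0xF7F92E
s_1 = Round(s_0, k_0) = 0x92EF94
s_2 = Round(s_1, k_1) = 0xF94B42
s_3 = Round(s_2, k_2) = 0xB42EF5
s_4 = Round(s_3, k_3) = 0xEF5014
s_5 = Round(s_4, k_4) = 0x01445D

0x01445D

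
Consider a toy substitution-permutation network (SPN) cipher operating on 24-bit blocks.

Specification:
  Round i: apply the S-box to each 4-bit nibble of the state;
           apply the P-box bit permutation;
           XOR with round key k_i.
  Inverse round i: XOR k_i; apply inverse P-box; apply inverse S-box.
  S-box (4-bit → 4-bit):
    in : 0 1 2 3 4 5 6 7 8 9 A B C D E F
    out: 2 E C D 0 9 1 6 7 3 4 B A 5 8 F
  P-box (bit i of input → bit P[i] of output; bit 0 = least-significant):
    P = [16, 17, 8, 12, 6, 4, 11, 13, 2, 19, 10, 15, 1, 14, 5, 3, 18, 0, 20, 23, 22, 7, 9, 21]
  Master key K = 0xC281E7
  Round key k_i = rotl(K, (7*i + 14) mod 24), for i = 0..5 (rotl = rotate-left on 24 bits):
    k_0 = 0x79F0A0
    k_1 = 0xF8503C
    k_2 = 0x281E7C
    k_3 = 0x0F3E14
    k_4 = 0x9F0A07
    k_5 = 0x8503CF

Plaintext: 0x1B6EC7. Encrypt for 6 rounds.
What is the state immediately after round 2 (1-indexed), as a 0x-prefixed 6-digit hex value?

s_0 = plaintext = 0x1B6EC7
s_1 = Round(s_0, k_0) = 0xDF5333
s_2 = Round(s_1, k_1) = 0x2DEF73
s_3 = Round(s_2, k_2) = 0x158160
s_4 = Round(s_3, k_3) = 0xA1F8F6
s_5 = Round(s_4, k_4) = 0x066478
s_6 = Round(s_5, k_5) = 0x820A5D

0x2DEF73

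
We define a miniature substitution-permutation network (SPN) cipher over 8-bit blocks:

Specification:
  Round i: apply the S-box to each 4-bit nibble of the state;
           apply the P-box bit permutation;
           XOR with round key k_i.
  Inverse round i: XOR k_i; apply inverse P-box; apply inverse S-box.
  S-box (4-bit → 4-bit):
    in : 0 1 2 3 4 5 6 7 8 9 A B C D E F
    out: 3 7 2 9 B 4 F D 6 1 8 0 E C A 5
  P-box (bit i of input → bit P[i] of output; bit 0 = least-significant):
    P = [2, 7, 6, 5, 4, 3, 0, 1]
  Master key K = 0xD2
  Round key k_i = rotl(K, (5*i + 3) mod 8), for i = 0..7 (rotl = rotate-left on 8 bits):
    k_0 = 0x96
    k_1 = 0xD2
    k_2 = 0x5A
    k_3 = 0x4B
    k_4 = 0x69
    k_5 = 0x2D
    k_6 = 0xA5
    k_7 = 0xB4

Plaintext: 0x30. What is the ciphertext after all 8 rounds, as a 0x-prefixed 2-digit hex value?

s_0 = plaintext = 0x30
s_1 = Round(s_0, k_0) = 0x00
s_2 = Round(s_1, k_1) = 0x4E
s_3 = Round(s_2, k_2) = 0xE0
s_4 = Round(s_3, k_3) = 0xC5
s_5 = Round(s_4, k_4) = 0x22
s_6 = Round(s_5, k_5) = 0xA5
s_7 = Round(s_6, k_6) = 0xE7
s_8 = Round(s_7, k_7) = 0xDA

0xDA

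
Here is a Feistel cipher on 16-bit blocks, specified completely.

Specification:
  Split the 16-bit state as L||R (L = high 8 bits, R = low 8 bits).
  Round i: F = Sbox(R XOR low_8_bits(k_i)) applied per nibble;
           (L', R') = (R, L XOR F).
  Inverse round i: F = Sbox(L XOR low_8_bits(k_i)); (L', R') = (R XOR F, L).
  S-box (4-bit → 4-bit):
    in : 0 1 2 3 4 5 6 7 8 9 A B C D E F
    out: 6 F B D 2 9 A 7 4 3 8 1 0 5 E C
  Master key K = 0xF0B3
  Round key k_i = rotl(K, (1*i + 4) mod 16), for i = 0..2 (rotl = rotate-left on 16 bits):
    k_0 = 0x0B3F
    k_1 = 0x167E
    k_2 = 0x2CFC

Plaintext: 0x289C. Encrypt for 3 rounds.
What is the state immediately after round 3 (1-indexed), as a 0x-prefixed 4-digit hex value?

s_0 = plaintext = 0x289C
s_1 = Round(s_0, k_0) = 0x9CA5
s_2 = Round(s_1, k_1) = 0xA5CD
s_3 = Round(s_2, k_2) = 0xCD7A

0xCD7A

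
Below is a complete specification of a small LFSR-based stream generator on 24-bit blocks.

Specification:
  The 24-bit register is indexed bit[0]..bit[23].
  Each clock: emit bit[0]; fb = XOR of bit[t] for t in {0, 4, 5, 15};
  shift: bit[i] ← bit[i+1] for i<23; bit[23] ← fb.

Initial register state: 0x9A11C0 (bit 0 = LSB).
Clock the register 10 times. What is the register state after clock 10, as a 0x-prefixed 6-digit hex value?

reg_0 = 0x9A11C0
clock 1: out=0, reg = 0x4D08E0
clock 2: out=0, reg = 0xA68470
clock 3: out=0, reg = 0xD34238
clock 4: out=0, reg = 0x69A11C
clock 5: out=0, reg = 0x34D08E
clock 6: out=0, reg = 0x9A6847
clock 7: out=1, reg = 0xCD3423
clock 8: out=1, reg = 0x669A11
clock 9: out=1, reg = 0xB34D08
clock 10: out=0, reg = 0x59A684

0x59A684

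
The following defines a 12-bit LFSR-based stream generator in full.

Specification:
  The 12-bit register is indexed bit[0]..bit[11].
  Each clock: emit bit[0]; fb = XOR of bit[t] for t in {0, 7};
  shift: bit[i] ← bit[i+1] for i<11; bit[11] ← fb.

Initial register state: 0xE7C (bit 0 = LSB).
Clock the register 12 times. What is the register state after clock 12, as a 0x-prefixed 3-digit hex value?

0x260

reg_0 = 0xE7C
clock 1: out=0, reg = 0x73E
clock 2: out=0, reg = 0x39F
clock 3: out=1, reg = 0x1CF
clock 4: out=1, reg = 0x0E7
clock 5: out=1, reg = 0x073
clock 6: out=1, reg = 0x839
clock 7: out=1, reg = 0xC1C
clock 8: out=0, reg = 0x60E
clock 9: out=0, reg = 0x307
clock 10: out=1, reg = 0x983
clock 11: out=1, reg = 0x4C1
clock 12: out=1, reg = 0x260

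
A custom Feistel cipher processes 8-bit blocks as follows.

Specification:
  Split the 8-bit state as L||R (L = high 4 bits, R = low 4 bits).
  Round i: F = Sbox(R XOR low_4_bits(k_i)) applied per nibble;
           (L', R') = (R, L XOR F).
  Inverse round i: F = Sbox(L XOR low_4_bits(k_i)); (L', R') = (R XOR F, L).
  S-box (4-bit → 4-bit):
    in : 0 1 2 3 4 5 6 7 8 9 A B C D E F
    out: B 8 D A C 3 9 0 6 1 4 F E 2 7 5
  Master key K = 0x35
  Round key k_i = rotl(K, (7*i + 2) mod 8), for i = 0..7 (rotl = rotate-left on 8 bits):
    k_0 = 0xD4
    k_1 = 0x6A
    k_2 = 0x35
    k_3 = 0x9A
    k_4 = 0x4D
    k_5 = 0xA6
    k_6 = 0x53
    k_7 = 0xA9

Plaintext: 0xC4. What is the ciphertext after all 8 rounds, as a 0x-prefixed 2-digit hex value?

s_0 = plaintext = 0xC4
s_1 = Round(s_0, k_0) = 0x47
s_2 = Round(s_1, k_1) = 0x76
s_3 = Round(s_2, k_2) = 0x6D
s_4 = Round(s_3, k_3) = 0xD6
s_5 = Round(s_4, k_4) = 0x62
s_6 = Round(s_5, k_5) = 0x2A
s_7 = Round(s_6, k_6) = 0xA3
s_8 = Round(s_7, k_7) = 0x3E

0x3E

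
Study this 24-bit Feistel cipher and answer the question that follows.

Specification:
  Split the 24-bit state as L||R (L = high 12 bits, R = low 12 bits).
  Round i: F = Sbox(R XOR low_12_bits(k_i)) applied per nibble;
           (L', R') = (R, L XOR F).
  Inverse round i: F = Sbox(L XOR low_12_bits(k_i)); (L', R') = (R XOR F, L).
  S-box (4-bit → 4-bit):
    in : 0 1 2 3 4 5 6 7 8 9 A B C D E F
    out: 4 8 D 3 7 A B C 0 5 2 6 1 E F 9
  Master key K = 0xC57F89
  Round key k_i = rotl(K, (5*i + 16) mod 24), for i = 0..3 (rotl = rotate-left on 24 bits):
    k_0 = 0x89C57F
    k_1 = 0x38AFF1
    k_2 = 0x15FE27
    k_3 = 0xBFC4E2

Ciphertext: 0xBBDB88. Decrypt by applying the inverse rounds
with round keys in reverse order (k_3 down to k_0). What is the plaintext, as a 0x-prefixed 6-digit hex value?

0x47B86D

s_0 = ciphertext = 0xBBDB88
s_1 = InvRound(s_0, k_3) = 0x221BBD
s_2 = InvRound(s_1, k_2) = 0xAF6221
s_3 = InvRound(s_2, k_1) = 0x86DAF6
s_4 = InvRound(s_3, k_0) = 0x47B86D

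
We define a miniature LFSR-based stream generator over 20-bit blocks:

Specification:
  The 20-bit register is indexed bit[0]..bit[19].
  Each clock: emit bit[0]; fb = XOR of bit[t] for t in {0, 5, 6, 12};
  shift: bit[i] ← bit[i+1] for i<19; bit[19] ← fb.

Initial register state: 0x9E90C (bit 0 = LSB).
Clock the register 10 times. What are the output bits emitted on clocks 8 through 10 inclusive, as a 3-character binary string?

010

reg_0 = 0x9E90C
clock 1: out=0, reg = 0x4F486
clock 2: out=0, reg = 0xA7A43
clock 3: out=1, reg = 0xD3D21
clock 4: out=1, reg = 0xE9E90
clock 5: out=0, reg = 0xF4F48
clock 6: out=0, reg = 0xFA7A4
clock 7: out=0, reg = 0xFD3D2
clock 8: out=0, reg = 0x7E9E9
clock 9: out=1, reg = 0xBF4F4
clock 10: out=0, reg = 0xDFA7A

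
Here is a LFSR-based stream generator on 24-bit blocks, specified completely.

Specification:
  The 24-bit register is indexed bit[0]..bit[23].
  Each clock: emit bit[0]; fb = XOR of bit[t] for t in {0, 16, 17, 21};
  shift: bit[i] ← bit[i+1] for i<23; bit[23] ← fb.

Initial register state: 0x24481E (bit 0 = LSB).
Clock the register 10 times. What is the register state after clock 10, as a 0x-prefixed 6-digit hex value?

0x284912

reg_0 = 0x24481E
clock 1: out=0, reg = 0x92240F
clock 2: out=1, reg = 0x491207
clock 3: out=1, reg = 0x248903
clock 4: out=1, reg = 0x124481
clock 5: out=1, reg = 0x092240
clock 6: out=0, reg = 0x849120
clock 7: out=0, reg = 0x424890
clock 8: out=0, reg = 0xA12448
clock 9: out=0, reg = 0x509224
clock 10: out=0, reg = 0x284912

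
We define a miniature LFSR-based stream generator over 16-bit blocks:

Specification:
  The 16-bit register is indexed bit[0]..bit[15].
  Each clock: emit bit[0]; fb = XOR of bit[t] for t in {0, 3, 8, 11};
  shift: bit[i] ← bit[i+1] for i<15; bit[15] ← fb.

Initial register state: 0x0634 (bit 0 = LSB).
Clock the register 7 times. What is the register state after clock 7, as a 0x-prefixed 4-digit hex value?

0xE80C

reg_0 = 0x0634
clock 1: out=0, reg = 0x031A
clock 2: out=0, reg = 0x018D
clock 3: out=1, reg = 0x80C6
clock 4: out=0, reg = 0x4063
clock 5: out=1, reg = 0xA031
clock 6: out=1, reg = 0xD018
clock 7: out=0, reg = 0xE80C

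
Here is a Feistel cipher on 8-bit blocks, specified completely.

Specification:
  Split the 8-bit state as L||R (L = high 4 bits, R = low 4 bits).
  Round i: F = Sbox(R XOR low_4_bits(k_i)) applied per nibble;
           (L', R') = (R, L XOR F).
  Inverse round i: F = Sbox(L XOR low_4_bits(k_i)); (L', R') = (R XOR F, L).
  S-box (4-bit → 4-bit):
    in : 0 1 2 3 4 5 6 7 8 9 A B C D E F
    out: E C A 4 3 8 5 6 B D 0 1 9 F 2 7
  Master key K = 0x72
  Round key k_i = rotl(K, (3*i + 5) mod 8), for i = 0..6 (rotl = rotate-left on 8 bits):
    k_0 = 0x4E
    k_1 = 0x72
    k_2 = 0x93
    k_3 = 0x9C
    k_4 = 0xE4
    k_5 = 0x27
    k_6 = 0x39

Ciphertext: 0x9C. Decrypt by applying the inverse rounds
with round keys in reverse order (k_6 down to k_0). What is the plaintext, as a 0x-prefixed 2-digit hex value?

s_0 = ciphertext = 0x9C
s_1 = InvRound(s_0, k_6) = 0x29
s_2 = InvRound(s_1, k_5) = 0x12
s_3 = InvRound(s_2, k_4) = 0xA1
s_4 = InvRound(s_3, k_3) = 0x4A
s_5 = InvRound(s_4, k_2) = 0xC4
s_6 = InvRound(s_5, k_1) = 0x6C
s_7 = InvRound(s_6, k_0) = 0x76

0x76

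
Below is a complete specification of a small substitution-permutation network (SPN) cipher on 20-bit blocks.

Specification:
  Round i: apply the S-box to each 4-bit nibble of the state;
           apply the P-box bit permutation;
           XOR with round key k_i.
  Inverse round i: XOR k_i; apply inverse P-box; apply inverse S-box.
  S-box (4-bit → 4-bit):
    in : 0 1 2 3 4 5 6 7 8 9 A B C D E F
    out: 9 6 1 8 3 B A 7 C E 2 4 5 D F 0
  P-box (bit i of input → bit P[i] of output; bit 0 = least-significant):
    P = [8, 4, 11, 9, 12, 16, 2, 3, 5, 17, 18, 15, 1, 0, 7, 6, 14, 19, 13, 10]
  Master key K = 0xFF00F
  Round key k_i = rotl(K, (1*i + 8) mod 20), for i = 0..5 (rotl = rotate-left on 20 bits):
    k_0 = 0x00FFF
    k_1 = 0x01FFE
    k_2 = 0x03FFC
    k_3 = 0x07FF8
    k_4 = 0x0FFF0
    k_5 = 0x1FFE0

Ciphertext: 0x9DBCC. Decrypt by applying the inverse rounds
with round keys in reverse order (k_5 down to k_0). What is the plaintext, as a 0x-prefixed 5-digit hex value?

s_0 = ciphertext = 0x9DBCC
s_1 = InvRound(s_0, k_5) = 0x9F28F
s_2 = InvRound(s_1, k_4) = 0x65297
s_3 = InvRound(s_2, k_3) = 0x8578C
s_4 = InvRound(s_3, k_2) = 0x732F1
s_5 = InvRound(s_4, k_1) = 0x8419C
s_6 = InvRound(s_5, k_0) = 0x552F8

0x552F8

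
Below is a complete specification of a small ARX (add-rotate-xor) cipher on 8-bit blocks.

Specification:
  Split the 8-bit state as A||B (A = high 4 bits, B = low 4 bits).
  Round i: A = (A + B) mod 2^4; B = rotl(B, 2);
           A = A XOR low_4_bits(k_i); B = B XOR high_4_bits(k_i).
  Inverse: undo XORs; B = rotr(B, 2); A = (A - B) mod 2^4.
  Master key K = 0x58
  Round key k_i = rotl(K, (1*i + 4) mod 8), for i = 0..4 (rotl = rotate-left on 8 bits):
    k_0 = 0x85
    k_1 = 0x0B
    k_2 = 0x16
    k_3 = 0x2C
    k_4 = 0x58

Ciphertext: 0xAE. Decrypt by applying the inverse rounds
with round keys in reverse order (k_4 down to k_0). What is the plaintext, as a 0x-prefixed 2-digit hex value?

0x1A

s_0 = ciphertext = 0xAE
s_1 = InvRound(s_0, k_4) = 0x4E
s_2 = InvRound(s_1, k_3) = 0x53
s_3 = InvRound(s_2, k_2) = 0xB8
s_4 = InvRound(s_3, k_1) = 0xE2
s_5 = InvRound(s_4, k_0) = 0x1A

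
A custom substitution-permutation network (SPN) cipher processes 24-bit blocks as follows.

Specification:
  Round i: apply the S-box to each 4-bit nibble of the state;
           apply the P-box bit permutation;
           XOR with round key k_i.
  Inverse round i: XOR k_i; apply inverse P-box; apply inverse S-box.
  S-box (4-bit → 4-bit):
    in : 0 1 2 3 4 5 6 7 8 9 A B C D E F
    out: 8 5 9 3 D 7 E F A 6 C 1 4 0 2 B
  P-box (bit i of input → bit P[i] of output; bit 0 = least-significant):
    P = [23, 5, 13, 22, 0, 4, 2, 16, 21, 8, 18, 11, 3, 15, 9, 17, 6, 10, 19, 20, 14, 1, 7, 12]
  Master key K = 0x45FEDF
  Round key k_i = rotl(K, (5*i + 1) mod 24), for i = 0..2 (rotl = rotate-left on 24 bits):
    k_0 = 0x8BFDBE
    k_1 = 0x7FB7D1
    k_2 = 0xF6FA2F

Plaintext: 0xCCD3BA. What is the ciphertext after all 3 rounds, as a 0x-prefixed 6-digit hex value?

s_0 = plaintext = 0xCCD3BA
s_1 = Round(s_0, k_0) = 0xE3DC3F
s_2 = Round(s_1, k_1) = 0xBBB3A2
s_3 = Round(s_2, k_2) = 0x17BB63

0x17BB63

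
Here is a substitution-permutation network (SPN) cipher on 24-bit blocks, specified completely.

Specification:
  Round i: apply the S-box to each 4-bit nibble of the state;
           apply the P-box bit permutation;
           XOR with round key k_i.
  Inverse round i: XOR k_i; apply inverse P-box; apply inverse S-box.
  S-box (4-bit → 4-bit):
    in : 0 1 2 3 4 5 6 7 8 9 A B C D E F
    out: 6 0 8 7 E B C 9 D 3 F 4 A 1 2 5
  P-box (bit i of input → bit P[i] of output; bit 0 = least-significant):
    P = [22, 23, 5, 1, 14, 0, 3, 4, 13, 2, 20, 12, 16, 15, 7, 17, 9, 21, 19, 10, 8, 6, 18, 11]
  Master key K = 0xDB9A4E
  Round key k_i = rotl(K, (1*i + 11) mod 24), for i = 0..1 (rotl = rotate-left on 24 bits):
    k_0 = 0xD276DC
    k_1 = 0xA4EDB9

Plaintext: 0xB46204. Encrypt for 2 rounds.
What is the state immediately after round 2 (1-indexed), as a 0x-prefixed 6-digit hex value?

s_0 = plaintext = 0xB46204
s_1 = Round(s_0, k_0) = 0x7C6277
s_2 = Round(s_1, k_1) = 0xC6B02B

0xC6B02B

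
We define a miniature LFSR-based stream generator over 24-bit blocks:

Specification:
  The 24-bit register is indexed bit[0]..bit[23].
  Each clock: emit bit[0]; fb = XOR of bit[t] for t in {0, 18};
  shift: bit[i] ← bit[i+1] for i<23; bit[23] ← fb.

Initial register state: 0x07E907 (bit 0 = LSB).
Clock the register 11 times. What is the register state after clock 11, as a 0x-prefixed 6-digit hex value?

reg_0 = 0x07E907
clock 1: out=1, reg = 0x03F483
clock 2: out=1, reg = 0x81FA41
clock 3: out=1, reg = 0xC0FD20
clock 4: out=0, reg = 0x607E90
clock 5: out=0, reg = 0x303F48
clock 6: out=0, reg = 0x181FA4
clock 7: out=0, reg = 0x0C0FD2
clock 8: out=0, reg = 0x8607E9
clock 9: out=1, reg = 0x4303F4
clock 10: out=0, reg = 0x2181FA
clock 11: out=0, reg = 0x10C0FD

0x10C0FD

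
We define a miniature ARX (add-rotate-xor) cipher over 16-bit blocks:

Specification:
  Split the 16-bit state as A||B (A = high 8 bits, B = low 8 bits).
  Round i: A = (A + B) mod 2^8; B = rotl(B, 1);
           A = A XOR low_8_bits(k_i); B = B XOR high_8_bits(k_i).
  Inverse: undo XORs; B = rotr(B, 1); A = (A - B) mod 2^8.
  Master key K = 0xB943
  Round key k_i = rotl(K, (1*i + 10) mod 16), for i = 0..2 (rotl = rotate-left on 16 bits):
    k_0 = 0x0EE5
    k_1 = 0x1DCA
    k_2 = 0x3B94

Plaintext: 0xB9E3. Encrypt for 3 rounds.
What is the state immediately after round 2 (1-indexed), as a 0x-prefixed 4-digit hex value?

0x888E

s_0 = plaintext = 0xB9E3
s_1 = Round(s_0, k_0) = 0x79C9
s_2 = Round(s_1, k_1) = 0x888E
s_3 = Round(s_2, k_2) = 0x8226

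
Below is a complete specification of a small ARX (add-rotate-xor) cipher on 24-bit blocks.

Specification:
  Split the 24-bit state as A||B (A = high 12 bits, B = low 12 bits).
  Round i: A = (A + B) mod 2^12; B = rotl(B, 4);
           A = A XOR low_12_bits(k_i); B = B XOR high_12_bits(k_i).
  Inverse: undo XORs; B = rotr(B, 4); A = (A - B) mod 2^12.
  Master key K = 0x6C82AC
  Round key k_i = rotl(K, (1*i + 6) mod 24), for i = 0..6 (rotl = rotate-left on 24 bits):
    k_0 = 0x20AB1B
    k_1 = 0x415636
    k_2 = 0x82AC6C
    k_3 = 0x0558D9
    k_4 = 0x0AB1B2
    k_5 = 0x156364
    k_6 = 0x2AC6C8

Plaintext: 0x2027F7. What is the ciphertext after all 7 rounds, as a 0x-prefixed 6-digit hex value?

s_0 = plaintext = 0x2027F7
s_1 = Round(s_0, k_0) = 0x2E2D7D
s_2 = Round(s_1, k_1) = 0x6693C8
s_3 = Round(s_2, k_2) = 0x65D4A9
s_4 = Round(s_3, k_3) = 0x3DFAC1
s_5 = Round(s_4, k_4) = 0xF12CB1
s_6 = Round(s_5, k_5) = 0x8A7A4A
s_7 = Round(s_6, k_6) = 0x439606

0x439606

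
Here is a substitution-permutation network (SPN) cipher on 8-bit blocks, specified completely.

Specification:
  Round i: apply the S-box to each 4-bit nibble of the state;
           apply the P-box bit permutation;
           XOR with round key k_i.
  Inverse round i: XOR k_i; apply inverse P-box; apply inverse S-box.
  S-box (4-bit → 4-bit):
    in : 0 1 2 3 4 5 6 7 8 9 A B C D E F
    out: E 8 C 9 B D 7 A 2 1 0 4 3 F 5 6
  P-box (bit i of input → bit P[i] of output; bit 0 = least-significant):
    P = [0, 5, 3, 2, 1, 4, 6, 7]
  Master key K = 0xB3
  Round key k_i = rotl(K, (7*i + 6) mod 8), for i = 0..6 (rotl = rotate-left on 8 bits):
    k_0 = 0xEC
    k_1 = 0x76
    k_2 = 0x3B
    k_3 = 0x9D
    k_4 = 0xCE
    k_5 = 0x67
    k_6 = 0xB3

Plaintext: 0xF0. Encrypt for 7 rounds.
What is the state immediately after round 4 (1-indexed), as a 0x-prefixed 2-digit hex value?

s_0 = plaintext = 0xF0
s_1 = Round(s_0, k_0) = 0x90
s_2 = Round(s_1, k_1) = 0x58
s_3 = Round(s_2, k_2) = 0xD9
s_4 = Round(s_3, k_3) = 0x4E
s_5 = Round(s_4, k_4) = 0x55
s_6 = Round(s_5, k_5) = 0xA8
s_7 = Round(s_6, k_6) = 0x93

0x4E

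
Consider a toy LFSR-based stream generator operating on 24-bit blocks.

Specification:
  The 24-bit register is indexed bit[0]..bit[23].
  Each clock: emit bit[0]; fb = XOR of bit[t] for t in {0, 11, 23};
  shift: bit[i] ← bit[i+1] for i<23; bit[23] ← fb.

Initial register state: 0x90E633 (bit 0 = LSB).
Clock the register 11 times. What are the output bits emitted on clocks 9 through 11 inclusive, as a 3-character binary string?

011

reg_0 = 0x90E633
clock 1: out=1, reg = 0x487319
clock 2: out=1, reg = 0xA4398C
clock 3: out=0, reg = 0x521CC6
clock 4: out=0, reg = 0xA90E63
clock 5: out=1, reg = 0xD48731
clock 6: out=1, reg = 0x6A4398
clock 7: out=0, reg = 0x3521CC
clock 8: out=0, reg = 0x1A90E6
clock 9: out=0, reg = 0x0D4873
clock 10: out=1, reg = 0x06A439
clock 11: out=1, reg = 0x83521C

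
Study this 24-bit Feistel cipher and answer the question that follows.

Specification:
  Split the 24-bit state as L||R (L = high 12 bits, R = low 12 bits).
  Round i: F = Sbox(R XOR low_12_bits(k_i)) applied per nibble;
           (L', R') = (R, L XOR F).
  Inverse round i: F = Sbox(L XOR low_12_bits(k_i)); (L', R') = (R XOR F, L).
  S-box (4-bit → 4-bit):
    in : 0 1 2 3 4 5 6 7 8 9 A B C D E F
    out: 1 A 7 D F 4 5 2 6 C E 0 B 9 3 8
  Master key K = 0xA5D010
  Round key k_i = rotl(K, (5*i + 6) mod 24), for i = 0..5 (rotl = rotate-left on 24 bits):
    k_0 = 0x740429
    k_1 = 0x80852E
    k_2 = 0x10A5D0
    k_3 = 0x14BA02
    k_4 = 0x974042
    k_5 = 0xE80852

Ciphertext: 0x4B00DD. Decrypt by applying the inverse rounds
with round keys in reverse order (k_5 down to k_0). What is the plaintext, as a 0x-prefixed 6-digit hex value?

s_0 = ciphertext = 0x4B00DD
s_1 = InvRound(s_0, k_5) = 0xBEA4B0
s_2 = InvRound(s_1, k_4) = 0x456BEA
s_3 = InvRound(s_2, k_3) = 0x8A5456
s_4 = InvRound(s_3, k_2) = 0xD728A5
s_5 = InvRound(s_4, k_1) = 0xEEED72
s_6 = InvRound(s_5, k_0) = 0x3C0EEE

0x3C0EEE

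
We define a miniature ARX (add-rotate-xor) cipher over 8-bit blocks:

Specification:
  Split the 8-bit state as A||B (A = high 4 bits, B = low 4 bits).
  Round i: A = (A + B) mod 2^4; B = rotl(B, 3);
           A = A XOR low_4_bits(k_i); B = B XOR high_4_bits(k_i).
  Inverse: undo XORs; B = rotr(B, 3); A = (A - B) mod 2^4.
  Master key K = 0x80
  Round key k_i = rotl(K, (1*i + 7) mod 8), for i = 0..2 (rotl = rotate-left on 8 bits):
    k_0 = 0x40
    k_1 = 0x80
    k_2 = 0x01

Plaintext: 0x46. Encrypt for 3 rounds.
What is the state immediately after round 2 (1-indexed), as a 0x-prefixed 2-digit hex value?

0x13

s_0 = plaintext = 0x46
s_1 = Round(s_0, k_0) = 0xA7
s_2 = Round(s_1, k_1) = 0x13
s_3 = Round(s_2, k_2) = 0x59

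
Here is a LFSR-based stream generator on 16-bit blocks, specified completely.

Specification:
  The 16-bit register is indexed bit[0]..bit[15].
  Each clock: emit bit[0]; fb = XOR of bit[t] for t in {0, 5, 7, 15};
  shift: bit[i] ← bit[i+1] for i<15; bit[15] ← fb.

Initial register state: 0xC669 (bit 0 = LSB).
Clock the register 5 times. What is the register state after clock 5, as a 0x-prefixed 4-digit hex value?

reg_0 = 0xC669
clock 1: out=1, reg = 0xE334
clock 2: out=0, reg = 0x719A
clock 3: out=0, reg = 0xB8CD
clock 4: out=1, reg = 0xDC66
clock 5: out=0, reg = 0x6E33

0x6E33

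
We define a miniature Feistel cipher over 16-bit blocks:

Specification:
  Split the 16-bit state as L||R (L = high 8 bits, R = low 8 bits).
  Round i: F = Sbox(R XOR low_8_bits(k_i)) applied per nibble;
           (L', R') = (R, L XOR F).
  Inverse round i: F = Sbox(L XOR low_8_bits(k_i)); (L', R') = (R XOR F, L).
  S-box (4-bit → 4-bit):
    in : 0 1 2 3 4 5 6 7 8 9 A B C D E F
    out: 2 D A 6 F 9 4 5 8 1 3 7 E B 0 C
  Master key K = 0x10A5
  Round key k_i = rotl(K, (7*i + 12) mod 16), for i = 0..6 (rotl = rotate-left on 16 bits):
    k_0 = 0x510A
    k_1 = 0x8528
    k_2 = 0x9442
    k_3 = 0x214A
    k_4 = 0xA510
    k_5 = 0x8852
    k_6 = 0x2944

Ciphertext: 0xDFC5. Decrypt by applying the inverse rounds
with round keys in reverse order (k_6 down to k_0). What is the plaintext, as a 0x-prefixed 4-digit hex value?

0x9E09

s_0 = ciphertext = 0xDFC5
s_1 = InvRound(s_0, k_6) = 0xD2DF
s_2 = InvRound(s_1, k_5) = 0x5DD2
s_3 = InvRound(s_2, k_4) = 0x295D
s_4 = InvRound(s_3, k_3) = 0x1B29
s_5 = InvRound(s_4, k_2) = 0xB81B
s_6 = InvRound(s_5, k_1) = 0x09B8
s_7 = InvRound(s_6, k_0) = 0x9E09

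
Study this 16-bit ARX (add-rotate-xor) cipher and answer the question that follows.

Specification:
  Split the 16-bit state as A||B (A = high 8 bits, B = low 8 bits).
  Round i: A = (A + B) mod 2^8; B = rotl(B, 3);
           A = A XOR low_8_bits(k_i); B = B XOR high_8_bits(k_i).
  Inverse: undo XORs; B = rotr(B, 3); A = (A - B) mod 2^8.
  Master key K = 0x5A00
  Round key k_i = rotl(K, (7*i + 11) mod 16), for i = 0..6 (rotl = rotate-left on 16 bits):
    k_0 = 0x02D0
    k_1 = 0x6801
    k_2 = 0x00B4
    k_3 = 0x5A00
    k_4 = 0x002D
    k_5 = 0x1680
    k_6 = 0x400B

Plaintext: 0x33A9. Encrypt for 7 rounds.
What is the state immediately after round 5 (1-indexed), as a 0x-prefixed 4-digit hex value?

s_0 = plaintext = 0x33A9
s_1 = Round(s_0, k_0) = 0x0C4F
s_2 = Round(s_1, k_1) = 0x5A12
s_3 = Round(s_2, k_2) = 0xD890
s_4 = Round(s_3, k_3) = 0x68DE
s_5 = Round(s_4, k_4) = 0x6BF6
s_6 = Round(s_5, k_5) = 0xE1A1
s_7 = Round(s_6, k_6) = 0x894D

0x6BF6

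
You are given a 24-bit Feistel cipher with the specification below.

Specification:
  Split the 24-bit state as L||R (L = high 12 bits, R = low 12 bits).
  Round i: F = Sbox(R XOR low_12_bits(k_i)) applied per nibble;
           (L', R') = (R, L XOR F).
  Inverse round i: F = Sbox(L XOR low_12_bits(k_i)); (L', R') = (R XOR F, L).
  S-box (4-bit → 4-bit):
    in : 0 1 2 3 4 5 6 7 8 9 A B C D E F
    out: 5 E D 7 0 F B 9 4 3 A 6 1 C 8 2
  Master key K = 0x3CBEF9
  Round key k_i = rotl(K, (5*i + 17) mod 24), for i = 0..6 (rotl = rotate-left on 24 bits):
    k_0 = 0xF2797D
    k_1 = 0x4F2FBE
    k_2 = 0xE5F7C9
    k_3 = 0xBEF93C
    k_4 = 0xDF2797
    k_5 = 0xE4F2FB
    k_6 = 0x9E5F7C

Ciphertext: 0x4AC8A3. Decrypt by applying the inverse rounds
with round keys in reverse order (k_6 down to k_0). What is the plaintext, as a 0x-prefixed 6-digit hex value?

0xAF4B04

s_0 = ciphertext = 0x4AC8A3
s_1 = InvRound(s_0, k_6) = 0xE664AC
s_2 = InvRound(s_1, k_5) = 0x590E66
s_3 = InvRound(s_2, k_4) = 0x33F590
s_4 = InvRound(s_3, k_3) = 0xFC733F
s_5 = InvRound(s_4, k_2) = 0x767FC7
s_6 = InvRound(s_5, k_1) = 0xB04767
s_7 = InvRound(s_6, k_0) = 0xAF4B04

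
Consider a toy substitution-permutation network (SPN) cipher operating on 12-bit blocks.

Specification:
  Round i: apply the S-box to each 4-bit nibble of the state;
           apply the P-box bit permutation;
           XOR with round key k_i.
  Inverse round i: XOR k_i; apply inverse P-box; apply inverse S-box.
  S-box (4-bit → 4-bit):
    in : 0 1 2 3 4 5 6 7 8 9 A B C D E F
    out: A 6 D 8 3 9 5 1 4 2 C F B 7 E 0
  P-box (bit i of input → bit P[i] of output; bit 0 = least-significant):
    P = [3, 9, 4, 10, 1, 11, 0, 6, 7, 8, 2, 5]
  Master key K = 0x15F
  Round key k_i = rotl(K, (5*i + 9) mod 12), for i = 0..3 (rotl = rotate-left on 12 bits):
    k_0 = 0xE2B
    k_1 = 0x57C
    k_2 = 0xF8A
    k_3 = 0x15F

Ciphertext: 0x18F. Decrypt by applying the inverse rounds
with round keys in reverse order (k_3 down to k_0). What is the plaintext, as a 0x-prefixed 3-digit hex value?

0x72A

s_0 = ciphertext = 0x18F
s_1 = InvRound(s_0, k_3) = 0x738
s_2 = InvRound(s_1, k_2) = 0x548
s_3 = InvRound(s_2, k_1) = 0xAF8
s_4 = InvRound(s_3, k_0) = 0x72A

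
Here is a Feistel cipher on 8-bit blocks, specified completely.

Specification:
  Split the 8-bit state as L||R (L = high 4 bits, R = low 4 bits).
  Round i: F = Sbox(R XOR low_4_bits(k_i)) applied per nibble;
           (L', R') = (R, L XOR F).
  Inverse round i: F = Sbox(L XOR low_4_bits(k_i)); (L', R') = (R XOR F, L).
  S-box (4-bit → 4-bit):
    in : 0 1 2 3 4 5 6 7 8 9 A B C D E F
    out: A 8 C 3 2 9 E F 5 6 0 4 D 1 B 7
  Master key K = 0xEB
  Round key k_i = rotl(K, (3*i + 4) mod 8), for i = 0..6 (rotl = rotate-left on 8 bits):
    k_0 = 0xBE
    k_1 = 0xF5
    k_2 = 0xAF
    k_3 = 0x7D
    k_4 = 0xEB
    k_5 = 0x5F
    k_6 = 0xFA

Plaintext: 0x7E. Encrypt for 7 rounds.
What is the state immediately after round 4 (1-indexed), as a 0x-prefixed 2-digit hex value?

0xF7

s_0 = plaintext = 0x7E
s_1 = Round(s_0, k_0) = 0xED
s_2 = Round(s_1, k_1) = 0xDB
s_3 = Round(s_2, k_2) = 0xBF
s_4 = Round(s_3, k_3) = 0xF7
s_5 = Round(s_4, k_4) = 0x72
s_6 = Round(s_5, k_5) = 0x26
s_7 = Round(s_6, k_6) = 0x6F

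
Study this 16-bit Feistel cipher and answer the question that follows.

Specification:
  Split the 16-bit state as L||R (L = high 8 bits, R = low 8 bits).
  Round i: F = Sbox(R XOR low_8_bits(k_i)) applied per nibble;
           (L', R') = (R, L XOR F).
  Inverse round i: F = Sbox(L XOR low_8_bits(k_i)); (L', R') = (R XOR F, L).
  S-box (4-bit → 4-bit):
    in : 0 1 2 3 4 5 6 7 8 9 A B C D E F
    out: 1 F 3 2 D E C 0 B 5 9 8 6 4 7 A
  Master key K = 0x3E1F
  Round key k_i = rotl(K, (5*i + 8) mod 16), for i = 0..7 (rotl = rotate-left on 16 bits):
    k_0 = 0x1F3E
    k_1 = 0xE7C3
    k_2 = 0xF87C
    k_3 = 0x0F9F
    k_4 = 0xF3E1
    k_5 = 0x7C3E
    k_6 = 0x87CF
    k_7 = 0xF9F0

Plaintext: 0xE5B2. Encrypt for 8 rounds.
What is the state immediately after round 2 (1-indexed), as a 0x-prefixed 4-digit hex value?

s_0 = plaintext = 0xE5B2
s_1 = Round(s_0, k_0) = 0xB253
s_2 = Round(s_1, k_1) = 0x53E3
s_3 = Round(s_2, k_2) = 0xE309
s_4 = Round(s_3, k_3) = 0x09BF
s_5 = Round(s_4, k_4) = 0xBFEE
s_6 = Round(s_5, k_5) = 0xEEFE
s_7 = Round(s_6, k_6) = 0xFEC1
s_8 = Round(s_7, k_7) = 0xC1D1

0x53E3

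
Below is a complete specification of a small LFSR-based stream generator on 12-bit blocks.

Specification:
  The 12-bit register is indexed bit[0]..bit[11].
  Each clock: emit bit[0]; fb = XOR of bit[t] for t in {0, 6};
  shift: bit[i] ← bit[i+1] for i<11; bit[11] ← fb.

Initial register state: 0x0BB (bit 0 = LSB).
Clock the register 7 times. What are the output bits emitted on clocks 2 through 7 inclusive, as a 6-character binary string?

reg_0 = 0x0BB
clock 1: out=1, reg = 0x85D
clock 2: out=1, reg = 0x42E
clock 3: out=0, reg = 0x217
clock 4: out=1, reg = 0x90B
clock 5: out=1, reg = 0xC85
clock 6: out=1, reg = 0xE42
clock 7: out=0, reg = 0xF21

101110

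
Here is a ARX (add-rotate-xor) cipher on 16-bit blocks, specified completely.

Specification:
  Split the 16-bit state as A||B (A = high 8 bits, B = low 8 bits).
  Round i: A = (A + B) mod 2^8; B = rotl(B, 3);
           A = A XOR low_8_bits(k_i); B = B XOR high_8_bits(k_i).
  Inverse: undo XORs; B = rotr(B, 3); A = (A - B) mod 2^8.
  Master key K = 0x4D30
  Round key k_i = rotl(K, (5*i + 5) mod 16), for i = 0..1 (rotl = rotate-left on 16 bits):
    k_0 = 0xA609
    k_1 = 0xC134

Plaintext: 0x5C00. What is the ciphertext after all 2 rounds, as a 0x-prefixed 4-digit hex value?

s_0 = plaintext = 0x5C00
s_1 = Round(s_0, k_0) = 0x55A6
s_2 = Round(s_1, k_1) = 0xCFF4

0xCFF4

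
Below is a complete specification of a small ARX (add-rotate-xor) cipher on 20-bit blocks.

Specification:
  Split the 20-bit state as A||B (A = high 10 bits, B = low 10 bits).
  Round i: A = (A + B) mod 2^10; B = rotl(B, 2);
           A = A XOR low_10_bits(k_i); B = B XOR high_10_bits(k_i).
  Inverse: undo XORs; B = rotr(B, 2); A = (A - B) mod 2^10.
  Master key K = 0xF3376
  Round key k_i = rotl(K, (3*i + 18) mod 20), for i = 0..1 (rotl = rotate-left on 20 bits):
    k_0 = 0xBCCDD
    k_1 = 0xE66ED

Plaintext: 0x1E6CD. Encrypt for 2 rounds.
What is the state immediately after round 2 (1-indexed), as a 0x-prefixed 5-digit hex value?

0xE348C

s_0 = plaintext = 0x1E6CD
s_1 = Round(s_0, k_0) = 0xE6DC5
s_2 = Round(s_1, k_1) = 0xE348C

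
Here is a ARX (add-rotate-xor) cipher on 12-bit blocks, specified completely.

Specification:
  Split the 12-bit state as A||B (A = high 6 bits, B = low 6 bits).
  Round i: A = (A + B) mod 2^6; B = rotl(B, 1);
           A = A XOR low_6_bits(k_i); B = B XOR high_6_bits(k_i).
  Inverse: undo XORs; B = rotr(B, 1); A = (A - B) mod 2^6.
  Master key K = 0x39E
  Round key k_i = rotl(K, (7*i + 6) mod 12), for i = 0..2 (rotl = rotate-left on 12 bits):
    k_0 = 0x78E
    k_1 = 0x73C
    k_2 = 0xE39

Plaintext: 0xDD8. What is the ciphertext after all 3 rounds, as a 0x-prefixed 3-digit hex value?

s_0 = plaintext = 0xDD8
s_1 = Round(s_0, k_0) = 0x06E
s_2 = Round(s_1, k_1) = 0x4C1
s_3 = Round(s_2, k_2) = 0xB7A

0xB7A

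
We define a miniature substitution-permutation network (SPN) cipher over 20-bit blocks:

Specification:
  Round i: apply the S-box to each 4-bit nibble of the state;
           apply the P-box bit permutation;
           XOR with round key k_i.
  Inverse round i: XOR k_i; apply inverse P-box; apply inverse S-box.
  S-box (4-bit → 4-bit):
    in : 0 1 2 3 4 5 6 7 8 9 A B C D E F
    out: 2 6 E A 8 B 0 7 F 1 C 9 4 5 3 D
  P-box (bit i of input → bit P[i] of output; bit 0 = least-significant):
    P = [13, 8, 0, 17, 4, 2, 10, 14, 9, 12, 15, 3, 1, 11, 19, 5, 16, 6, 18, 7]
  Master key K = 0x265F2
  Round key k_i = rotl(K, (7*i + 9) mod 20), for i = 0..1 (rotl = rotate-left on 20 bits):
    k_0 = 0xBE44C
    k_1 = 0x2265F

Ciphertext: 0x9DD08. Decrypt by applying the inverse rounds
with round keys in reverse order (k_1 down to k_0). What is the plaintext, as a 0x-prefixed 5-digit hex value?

s_0 = ciphertext = 0x9DD08
s_1 = InvRound(s_0, k_1) = 0xE7758
s_2 = InvRound(s_1, k_0) = 0xD67E0

0xD67E0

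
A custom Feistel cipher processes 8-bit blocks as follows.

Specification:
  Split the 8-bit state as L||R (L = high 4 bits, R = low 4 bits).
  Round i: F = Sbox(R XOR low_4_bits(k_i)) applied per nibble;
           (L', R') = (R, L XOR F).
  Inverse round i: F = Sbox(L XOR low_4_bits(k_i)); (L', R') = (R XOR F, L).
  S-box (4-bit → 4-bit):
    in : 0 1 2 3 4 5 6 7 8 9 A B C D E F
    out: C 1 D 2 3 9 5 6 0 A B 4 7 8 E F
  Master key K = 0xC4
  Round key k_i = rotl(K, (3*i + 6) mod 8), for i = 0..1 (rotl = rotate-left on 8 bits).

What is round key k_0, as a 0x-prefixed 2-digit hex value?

0x31

K = 0xC4
k_0 = rotl(K, (3*0+6) mod 8) = rotl(K, 6) = 0x31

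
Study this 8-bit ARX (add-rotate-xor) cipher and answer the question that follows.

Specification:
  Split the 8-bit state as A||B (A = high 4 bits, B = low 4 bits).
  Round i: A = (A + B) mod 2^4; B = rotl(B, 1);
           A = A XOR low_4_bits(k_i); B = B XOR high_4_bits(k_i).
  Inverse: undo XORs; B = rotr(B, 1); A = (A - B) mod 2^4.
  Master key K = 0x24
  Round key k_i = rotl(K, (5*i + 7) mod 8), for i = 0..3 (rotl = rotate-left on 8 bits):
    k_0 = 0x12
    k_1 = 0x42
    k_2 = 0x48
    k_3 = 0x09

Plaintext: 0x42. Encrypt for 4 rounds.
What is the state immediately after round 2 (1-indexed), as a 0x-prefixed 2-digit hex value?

0xBE

s_0 = plaintext = 0x42
s_1 = Round(s_0, k_0) = 0x45
s_2 = Round(s_1, k_1) = 0xBE
s_3 = Round(s_2, k_2) = 0x19
s_4 = Round(s_3, k_3) = 0x33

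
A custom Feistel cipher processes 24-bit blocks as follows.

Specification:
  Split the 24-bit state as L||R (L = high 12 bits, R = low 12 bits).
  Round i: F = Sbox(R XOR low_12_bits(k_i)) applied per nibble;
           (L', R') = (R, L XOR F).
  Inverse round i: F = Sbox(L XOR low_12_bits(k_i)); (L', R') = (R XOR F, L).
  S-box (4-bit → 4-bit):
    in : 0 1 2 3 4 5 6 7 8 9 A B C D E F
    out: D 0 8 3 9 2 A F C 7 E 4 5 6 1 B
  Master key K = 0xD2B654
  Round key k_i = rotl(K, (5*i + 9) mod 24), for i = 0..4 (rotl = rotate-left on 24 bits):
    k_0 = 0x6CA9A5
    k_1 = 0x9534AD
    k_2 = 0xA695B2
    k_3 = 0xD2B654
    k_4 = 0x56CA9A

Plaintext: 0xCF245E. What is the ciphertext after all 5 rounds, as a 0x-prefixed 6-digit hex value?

s_0 = plaintext = 0xCF245E
s_1 = Round(s_0, k_0) = 0x45EA46
s_2 = Round(s_1, k_1) = 0xA4654A
s_3 = Round(s_2, k_2) = 0x54A7FA
s_4 = Round(s_3, k_3) = 0x7FA5AB
s_5 = Round(s_4, k_4) = 0x5ABCCA

0x5ABCCA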